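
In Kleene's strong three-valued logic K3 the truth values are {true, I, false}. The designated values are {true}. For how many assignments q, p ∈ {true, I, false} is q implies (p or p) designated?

5

Of the 9 assignments, 5 give a value in {true}.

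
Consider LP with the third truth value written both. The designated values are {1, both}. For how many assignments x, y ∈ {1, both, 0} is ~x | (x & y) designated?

8

Of the 9 assignments, 8 give a value in {1, both}.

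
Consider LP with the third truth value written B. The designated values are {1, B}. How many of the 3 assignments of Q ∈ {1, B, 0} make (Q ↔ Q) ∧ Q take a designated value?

2

Q=1: 1 ✓
Q=B: B ✓
Q=0: 0 ·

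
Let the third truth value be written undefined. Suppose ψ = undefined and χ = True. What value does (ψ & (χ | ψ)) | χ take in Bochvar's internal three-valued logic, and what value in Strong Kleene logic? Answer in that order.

undefined; True

In Bochvar's internal three-valued logic: χ | ψ = True | undefined = undefined
ψ & (χ | ψ) = undefined & undefined = undefined
(ψ & (χ | ψ)) | χ = undefined | True = undefined
In Strong Kleene logic: χ | ψ = True | undefined = True
ψ & (χ | ψ) = undefined & True = undefined
(ψ & (χ | ψ)) | χ = undefined | True = True
They differ because Bochvar's internal three-valued logic and Strong Kleene logic treat undefined differently under the binary connectives.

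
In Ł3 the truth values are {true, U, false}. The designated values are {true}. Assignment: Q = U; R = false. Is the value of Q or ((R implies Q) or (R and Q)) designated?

Yes

R implies Q = false implies U = true  [min(1, 1−0+½)]
R and Q = false and U = false
(R implies Q) or (R and Q) = true or false = true
Q or ((R implies Q) or (R and Q)) = U or true = true
true ∈ {true}.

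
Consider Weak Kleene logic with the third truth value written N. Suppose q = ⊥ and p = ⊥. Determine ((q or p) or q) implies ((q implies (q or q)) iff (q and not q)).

q or p = ⊥ or ⊥ = ⊥
(q or p) or q = ⊥ or ⊥ = ⊥
q or q = ⊥ or ⊥ = ⊥
q implies (q or q) = ⊥ implies ⊥ = ⊤
not q = not ⊥ = ⊤
q and not q = ⊥ and ⊤ = ⊥
(q implies (q or q)) iff (q and not q) = ⊤ iff ⊥ = ⊥
((q or p) or q) implies ((q implies (q or q)) iff (q and not q)) = ⊥ implies ⊥ = ⊤

⊤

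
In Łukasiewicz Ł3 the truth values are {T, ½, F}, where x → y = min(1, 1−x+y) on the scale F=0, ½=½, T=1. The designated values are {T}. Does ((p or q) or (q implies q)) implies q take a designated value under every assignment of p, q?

No

Countermodel: p=T, q=½ gives ½, which is not designated.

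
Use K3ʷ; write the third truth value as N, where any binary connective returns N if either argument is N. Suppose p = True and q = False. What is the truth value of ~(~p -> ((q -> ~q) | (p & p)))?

~p = ~True = False
~q = ~False = True
q -> ~q = False -> True = True
p & p = True & True = True
(q -> ~q) | (p & p) = True | True = True
~p -> ((q -> ~q) | (p & p)) = False -> True = True
~(~p -> ((q -> ~q) | (p & p))) = ~True = False

False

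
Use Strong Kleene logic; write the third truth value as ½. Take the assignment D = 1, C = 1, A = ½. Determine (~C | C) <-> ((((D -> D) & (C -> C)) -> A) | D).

1

~C = ~1 = 0
~C | C = 0 | 1 = 1
D -> D = 1 -> 1 = 1
C -> C = 1 -> 1 = 1
(D -> D) & (C -> C) = 1 & 1 = 1
((D -> D) & (C -> C)) -> A = 1 -> ½ = ½  [~1 | ½]
(((D -> D) & (C -> C)) -> A) | D = ½ | 1 = 1
(~C | C) <-> ((((D -> D) & (C -> C)) -> A) | D) = 1 <-> 1 = 1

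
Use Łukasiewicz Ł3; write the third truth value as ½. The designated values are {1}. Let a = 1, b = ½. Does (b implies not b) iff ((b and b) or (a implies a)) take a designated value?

Yes

not b = not ½ = ½
b implies not b = ½ implies ½ = 1  [min(1, 1−½+½)]
b and b = ½ and ½ = ½
a implies a = 1 implies 1 = 1
(b and b) or (a implies a) = ½ or 1 = 1
(b implies not b) iff ((b and b) or (a implies a)) = 1 iff 1 = 1
1 ∈ {1}.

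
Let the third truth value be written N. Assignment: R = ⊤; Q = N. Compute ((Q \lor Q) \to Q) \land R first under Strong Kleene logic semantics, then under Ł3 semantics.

In Strong Kleene logic: Q \lor Q = N \lor N = N
(Q \lor Q) \to Q = N \to N = N  [\lnot N \lor N]
((Q \lor Q) \to Q) \land R = N \land ⊤ = N
In Ł3: Q \lor Q = N \lor N = N
(Q \lor Q) \to Q = N \to N = ⊤
((Q \lor Q) \to Q) \land R = ⊤ \land ⊤ = ⊤
They differ because Strong Kleene logic and Ł3 treat N differently under implication.

N; ⊤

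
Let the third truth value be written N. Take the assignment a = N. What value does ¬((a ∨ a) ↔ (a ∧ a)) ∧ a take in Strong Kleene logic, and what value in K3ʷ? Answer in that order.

In Strong Kleene logic: a ∨ a = N ∨ N = N
a ∧ a = N ∧ N = N
(a ∨ a) ↔ (a ∧ a) = N ↔ N = N
¬((a ∨ a) ↔ (a ∧ a)) = ¬N = N
¬((a ∨ a) ↔ (a ∧ a)) ∧ a = N ∧ N = N
In K3ʷ: a ∨ a = N ∨ N = N
a ∧ a = N ∧ N = N
(a ∨ a) ↔ (a ∧ a) = N ↔ N = N
¬((a ∨ a) ↔ (a ∧ a)) = ¬N = N
¬((a ∨ a) ↔ (a ∧ a)) ∧ a = N ∧ N = N

N; N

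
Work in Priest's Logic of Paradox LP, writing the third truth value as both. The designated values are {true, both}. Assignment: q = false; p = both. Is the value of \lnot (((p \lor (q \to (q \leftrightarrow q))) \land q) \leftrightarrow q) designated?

q \leftrightarrow q = false \leftrightarrow false = true
q \to (q \leftrightarrow q) = false \to true = true
p \lor (q \to (q \leftrightarrow q)) = both \lor true = true
(p \lor (q \to (q \leftrightarrow q))) \land q = true \land false = false
((p \lor (q \to (q \leftrightarrow q))) \land q) \leftrightarrow q = false \leftrightarrow false = true
\lnot (((p \lor (q \to (q \leftrightarrow q))) \land q) \leftrightarrow q) = \lnot true = false
false ∉ {true, both}.

No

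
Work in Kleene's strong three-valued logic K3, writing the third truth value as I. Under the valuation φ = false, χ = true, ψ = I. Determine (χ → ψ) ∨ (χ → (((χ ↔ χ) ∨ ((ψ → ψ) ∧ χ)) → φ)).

I

χ → ψ = true → I = I
χ ↔ χ = true ↔ true = true
ψ → ψ = I → I = I
(ψ → ψ) ∧ χ = I ∧ true = I
(χ ↔ χ) ∨ ((ψ → ψ) ∧ χ) = true ∨ I = true
((χ ↔ χ) ∨ ((ψ → ψ) ∧ χ)) → φ = true → false = false
χ → (((χ ↔ χ) ∨ ((ψ → ψ) ∧ χ)) → φ) = true → false = false
(χ → ψ) ∨ (χ → (((χ ↔ χ) ∨ ((ψ → ψ) ∧ χ)) → φ)) = I ∨ false = I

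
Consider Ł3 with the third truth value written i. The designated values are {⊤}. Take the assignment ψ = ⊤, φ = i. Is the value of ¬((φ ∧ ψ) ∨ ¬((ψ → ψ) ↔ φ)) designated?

φ ∧ ψ = i ∧ ⊤ = i
ψ → ψ = ⊤ → ⊤ = ⊤
(ψ → ψ) ↔ φ = ⊤ ↔ i = i  [1 − |1−½|]
¬((ψ → ψ) ↔ φ) = ¬i = i
(φ ∧ ψ) ∨ ¬((ψ → ψ) ↔ φ) = i ∨ i = i
¬((φ ∧ ψ) ∨ ¬((ψ → ψ) ↔ φ)) = ¬i = i
i ∉ {⊤}.

No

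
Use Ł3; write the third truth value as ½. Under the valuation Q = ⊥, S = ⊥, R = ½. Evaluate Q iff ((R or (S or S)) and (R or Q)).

S or S = ⊥ or ⊥ = ⊥
R or (S or S) = ½ or ⊥ = ½
R or Q = ½ or ⊥ = ½
(R or (S or S)) and (R or Q) = ½ and ½ = ½
Q iff ((R or (S or S)) and (R or Q)) = ⊥ iff ½ = ½

½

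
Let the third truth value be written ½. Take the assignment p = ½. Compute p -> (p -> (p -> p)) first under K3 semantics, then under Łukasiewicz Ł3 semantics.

½; true

In K3: p -> p = ½ -> ½ = ½  [~½ | ½]
p -> (p -> p) = ½ -> ½ = ½
p -> (p -> (p -> p)) = ½ -> ½ = ½
In Łukasiewicz Ł3: p -> p = ½ -> ½ = true
p -> (p -> p) = ½ -> true = true
p -> (p -> (p -> p)) = ½ -> true = true
They differ because K3 and Łukasiewicz Ł3 treat ½ differently under implication.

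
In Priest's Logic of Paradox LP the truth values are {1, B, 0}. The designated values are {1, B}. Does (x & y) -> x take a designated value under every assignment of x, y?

Yes

Every assignment of x, y over {1, B, 0} gives a value in {1, B}.
In particular, with x=B, y=B: (x & y) -> x = B.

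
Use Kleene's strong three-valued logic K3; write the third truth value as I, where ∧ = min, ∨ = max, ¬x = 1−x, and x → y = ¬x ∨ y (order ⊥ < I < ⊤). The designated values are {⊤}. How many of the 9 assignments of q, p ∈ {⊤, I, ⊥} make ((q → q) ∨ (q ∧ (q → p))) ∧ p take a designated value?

Designated under: (q=⊤, p=⊤); (q=⊥, p=⊤).

2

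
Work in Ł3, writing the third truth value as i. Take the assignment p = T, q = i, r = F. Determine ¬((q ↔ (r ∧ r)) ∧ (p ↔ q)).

r ∧ r = F ∧ F = F
q ↔ (r ∧ r) = i ↔ F = i
p ↔ q = T ↔ i = i
(q ↔ (r ∧ r)) ∧ (p ↔ q) = i ∧ i = i
¬((q ↔ (r ∧ r)) ∧ (p ↔ q)) = ¬i = i

i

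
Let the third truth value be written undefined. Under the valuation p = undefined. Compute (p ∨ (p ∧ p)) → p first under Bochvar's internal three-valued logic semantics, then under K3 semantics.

In Bochvar's internal three-valued logic: p ∧ p = undefined ∧ undefined = undefined
p ∨ (p ∧ p) = undefined ∨ undefined = undefined
(p ∨ (p ∧ p)) → p = undefined → undefined = undefined  [any arg is the third value ⇒ result is the third value]
In K3: p ∧ p = undefined ∧ undefined = undefined
p ∨ (p ∧ p) = undefined ∨ undefined = undefined
(p ∨ (p ∧ p)) → p = undefined → undefined = undefined  [¬undefined ∨ undefined]

undefined; undefined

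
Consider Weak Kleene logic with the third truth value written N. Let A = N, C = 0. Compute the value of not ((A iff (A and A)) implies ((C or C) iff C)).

A and A = N and N = N
A iff (A and A) = N iff N = N
C or C = 0 or 0 = 0
(C or C) iff C = 0 iff 0 = 1
(A iff (A and A)) implies ((C or C) iff C) = N implies 1 = N  [any arg is the third value ⇒ result is the third value]
not ((A iff (A and A)) implies ((C or C) iff C)) = not N = N

N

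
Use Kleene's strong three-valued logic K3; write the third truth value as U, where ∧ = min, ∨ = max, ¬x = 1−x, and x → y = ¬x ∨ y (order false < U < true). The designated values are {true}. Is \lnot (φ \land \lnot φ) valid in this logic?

No

Countermodel: φ=U gives U, which is not designated.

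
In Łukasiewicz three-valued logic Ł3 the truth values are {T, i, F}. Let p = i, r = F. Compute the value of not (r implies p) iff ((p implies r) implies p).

F

r implies p = F implies i = T  [min(1, 1−0+½)]
not (r implies p) = not T = F
p implies r = i implies F = i
(p implies r) implies p = i implies i = T
not (r implies p) iff ((p implies r) implies p) = F iff T = F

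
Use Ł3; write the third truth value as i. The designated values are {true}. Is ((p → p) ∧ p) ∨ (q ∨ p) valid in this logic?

No

Countermodel: p=i, q=i gives i, which is not designated.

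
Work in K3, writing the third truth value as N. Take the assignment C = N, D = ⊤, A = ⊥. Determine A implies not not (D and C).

⊤

D and C = ⊤ and N = N
not (D and C) = not N = N
not not (D and C) = not N = N
A implies not not (D and C) = ⊥ implies N = ⊤  [not ⊥ or N]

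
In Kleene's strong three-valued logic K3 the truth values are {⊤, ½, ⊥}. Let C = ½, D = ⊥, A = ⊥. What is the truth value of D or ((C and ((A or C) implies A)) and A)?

⊥

A or C = ⊥ or ½ = ½
(A or C) implies A = ½ implies ⊥ = ½  [not ½ or ⊥]
C and ((A or C) implies A) = ½ and ½ = ½
(C and ((A or C) implies A)) and A = ½ and ⊥ = ⊥
D or ((C and ((A or C) implies A)) and A) = ⊥ or ⊥ = ⊥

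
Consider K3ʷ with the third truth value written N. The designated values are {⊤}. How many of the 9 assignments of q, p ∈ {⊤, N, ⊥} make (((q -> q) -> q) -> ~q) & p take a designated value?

Designated under: (q=⊥, p=⊤).

1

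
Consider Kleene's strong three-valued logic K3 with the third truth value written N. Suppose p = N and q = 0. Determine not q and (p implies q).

not q = not 0 = 1
p implies q = N implies 0 = N
not q and (p implies q) = 1 and N = N

N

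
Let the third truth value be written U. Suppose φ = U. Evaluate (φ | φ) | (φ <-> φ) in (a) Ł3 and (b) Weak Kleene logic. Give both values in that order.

In Ł3: φ | φ = U | U = U
φ <-> φ = U <-> U = true  [1 − |½−½|]
(φ | φ) | (φ <-> φ) = U | true = true
In Weak Kleene logic: φ | φ = U | U = U
φ <-> φ = U <-> U = U
(φ | φ) | (φ <-> φ) = U | U = U
They differ because Ł3 and Weak Kleene logic treat U differently under the binary connectives.

true; U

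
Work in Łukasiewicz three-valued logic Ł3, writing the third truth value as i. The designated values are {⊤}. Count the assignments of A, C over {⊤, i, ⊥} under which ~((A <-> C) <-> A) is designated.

Designated under: (A=⊤, C=⊥); (A=⊥, C=⊥).

2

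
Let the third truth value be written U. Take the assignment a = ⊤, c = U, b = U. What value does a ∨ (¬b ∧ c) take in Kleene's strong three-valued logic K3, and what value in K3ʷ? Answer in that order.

⊤; U

In Kleene's strong three-valued logic K3: ¬b = ¬U = U
¬b ∧ c = U ∧ U = U
a ∨ (¬b ∧ c) = ⊤ ∨ U = ⊤
In K3ʷ: ¬b = ¬U = U
¬b ∧ c = U ∧ U = U
a ∨ (¬b ∧ c) = ⊤ ∨ U = U
They differ because Kleene's strong three-valued logic K3 and K3ʷ treat U differently under the binary connectives.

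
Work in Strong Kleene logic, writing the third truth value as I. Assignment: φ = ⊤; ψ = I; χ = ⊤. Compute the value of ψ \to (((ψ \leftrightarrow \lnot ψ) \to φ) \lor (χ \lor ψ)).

⊤

\lnot ψ = \lnot I = I
ψ \leftrightarrow \lnot ψ = I \leftrightarrow I = I
(ψ \leftrightarrow \lnot ψ) \to φ = I \to ⊤ = ⊤  [\lnot I \lor ⊤]
χ \lor ψ = ⊤ \lor I = ⊤
((ψ \leftrightarrow \lnot ψ) \to φ) \lor (χ \lor ψ) = ⊤ \lor ⊤ = ⊤
ψ \to (((ψ \leftrightarrow \lnot ψ) \to φ) \lor (χ \lor ψ)) = I \to ⊤ = ⊤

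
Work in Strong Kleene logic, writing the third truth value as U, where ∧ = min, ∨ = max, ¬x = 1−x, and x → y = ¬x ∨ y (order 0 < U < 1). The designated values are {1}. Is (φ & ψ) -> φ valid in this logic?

Countermodel: φ=U, ψ=1 gives U, which is not designated.

No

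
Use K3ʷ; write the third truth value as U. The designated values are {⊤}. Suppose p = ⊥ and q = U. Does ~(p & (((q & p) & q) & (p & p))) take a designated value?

q & p = U & ⊥ = U
(q & p) & q = U & U = U
p & p = ⊥ & ⊥ = ⊥
((q & p) & q) & (p & p) = U & ⊥ = U
p & (((q & p) & q) & (p & p)) = ⊥ & U = U
~(p & (((q & p) & q) & (p & p))) = ~U = U
U ∉ {⊤}.

No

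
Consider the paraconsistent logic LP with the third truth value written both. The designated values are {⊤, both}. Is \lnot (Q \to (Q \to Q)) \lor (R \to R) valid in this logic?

Every assignment of Q, R over {⊤, both, ⊥} gives a value in {⊤, both}.
In particular, with Q=both, R=both: \lnot (Q \to (Q \to Q)) \lor (R \to R) = both.

Yes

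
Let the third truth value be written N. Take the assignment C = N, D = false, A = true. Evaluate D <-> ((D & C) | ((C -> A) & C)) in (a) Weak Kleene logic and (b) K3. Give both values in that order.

N; N

In Weak Kleene logic: D & C = false & N = N
C -> A = N -> true = N  [any arg is the third value ⇒ result is the third value]
(C -> A) & C = N & N = N
(D & C) | ((C -> A) & C) = N | N = N
D <-> ((D & C) | ((C -> A) & C)) = false <-> N = N
In K3: D & C = false & N = false
C -> A = N -> true = true  [~N | true]
(C -> A) & C = true & N = N
(D & C) | ((C -> A) & C) = false | N = N
D <-> ((D & C) | ((C -> A) & C)) = false <-> N = N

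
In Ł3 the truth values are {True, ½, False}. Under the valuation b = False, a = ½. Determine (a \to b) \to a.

True

a \to b = ½ \to False = ½  [min(1, 1−½+0)]
(a \to b) \to a = ½ \to ½ = True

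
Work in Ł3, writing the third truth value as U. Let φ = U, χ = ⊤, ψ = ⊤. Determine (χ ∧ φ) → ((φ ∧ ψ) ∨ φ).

⊤

χ ∧ φ = ⊤ ∧ U = U
φ ∧ ψ = U ∧ ⊤ = U
(φ ∧ ψ) ∨ φ = U ∨ U = U
(χ ∧ φ) → ((φ ∧ ψ) ∨ φ) = U → U = ⊤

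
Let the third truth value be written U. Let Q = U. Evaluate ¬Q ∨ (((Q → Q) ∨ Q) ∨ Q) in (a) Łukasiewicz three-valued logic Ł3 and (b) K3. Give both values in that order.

T; U

In Łukasiewicz three-valued logic Ł3: ¬Q = ¬U = U
Q → Q = U → U = T  [min(1, 1−½+½)]
(Q → Q) ∨ Q = T ∨ U = T
((Q → Q) ∨ Q) ∨ Q = T ∨ U = T
¬Q ∨ (((Q → Q) ∨ Q) ∨ Q) = U ∨ T = T
In K3: ¬Q = ¬U = U
Q → Q = U → U = U
(Q → Q) ∨ Q = U ∨ U = U
((Q → Q) ∨ Q) ∨ Q = U ∨ U = U
¬Q ∨ (((Q → Q) ∨ Q) ∨ Q) = U ∨ U = U
They differ because Łukasiewicz three-valued logic Ł3 and K3 treat U differently under implication.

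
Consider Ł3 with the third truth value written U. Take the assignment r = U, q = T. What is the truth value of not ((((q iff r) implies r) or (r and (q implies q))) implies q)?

F

q iff r = T iff U = U  [1 − |1−½|]
(q iff r) implies r = U implies U = T
q implies q = T implies T = T
r and (q implies q) = U and T = U
((q iff r) implies r) or (r and (q implies q)) = T or U = T
(((q iff r) implies r) or (r and (q implies q))) implies q = T implies T = T
not ((((q iff r) implies r) or (r and (q implies q))) implies q) = not T = F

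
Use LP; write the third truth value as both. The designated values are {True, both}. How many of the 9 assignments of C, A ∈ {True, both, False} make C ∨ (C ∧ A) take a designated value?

Of the 9 assignments, 6 give a value in {True, both}.

6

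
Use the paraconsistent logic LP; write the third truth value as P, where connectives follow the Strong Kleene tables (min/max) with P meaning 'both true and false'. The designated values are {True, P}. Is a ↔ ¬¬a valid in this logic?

Yes

Every assignment of a over {True, P, False} gives a value in {True, P}.
In particular, with a=P: a ↔ ¬¬a = P.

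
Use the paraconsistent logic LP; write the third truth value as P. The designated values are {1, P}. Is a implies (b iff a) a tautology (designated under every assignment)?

No

Countermodel: a=1, b=0 gives 0, which is not designated.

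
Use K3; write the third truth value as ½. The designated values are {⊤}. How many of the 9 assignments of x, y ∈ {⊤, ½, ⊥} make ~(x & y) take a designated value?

5

Of the 9 assignments, 5 give a value in {⊤}.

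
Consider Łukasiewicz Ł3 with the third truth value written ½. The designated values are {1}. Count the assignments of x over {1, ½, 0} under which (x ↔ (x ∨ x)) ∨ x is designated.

x=1: 1 ✓
x=½: 1 ✓
x=0: 1 ✓

3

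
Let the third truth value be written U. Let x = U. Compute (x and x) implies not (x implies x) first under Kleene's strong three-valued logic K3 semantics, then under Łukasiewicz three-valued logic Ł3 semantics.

In Kleene's strong three-valued logic K3: x and x = U and U = U
x implies x = U implies U = U
not (x implies x) = not U = U
(x and x) implies not (x implies x) = U implies U = U
In Łukasiewicz three-valued logic Ł3: x and x = U and U = U
x implies x = U implies U = ⊤
not (x implies x) = not ⊤ = ⊥
(x and x) implies not (x implies x) = U implies ⊥ = U

U; U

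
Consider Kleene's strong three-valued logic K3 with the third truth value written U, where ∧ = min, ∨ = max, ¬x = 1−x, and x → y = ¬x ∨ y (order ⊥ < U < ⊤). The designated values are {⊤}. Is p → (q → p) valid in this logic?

Countermodel: p=U, q=⊤ gives U, which is not designated.

No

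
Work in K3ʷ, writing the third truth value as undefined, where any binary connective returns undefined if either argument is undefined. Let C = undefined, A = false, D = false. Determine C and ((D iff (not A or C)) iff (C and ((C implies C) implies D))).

undefined

not A = not false = true
not A or C = true or undefined = undefined
D iff (not A or C) = false iff undefined = undefined
C implies C = undefined implies undefined = undefined  [any arg is the third value ⇒ result is the third value]
(C implies C) implies D = undefined implies false = undefined
C and ((C implies C) implies D) = undefined and undefined = undefined
(D iff (not A or C)) iff (C and ((C implies C) implies D)) = undefined iff undefined = undefined
C and ((D iff (not A or C)) iff (C and ((C implies C) implies D))) = undefined and undefined = undefined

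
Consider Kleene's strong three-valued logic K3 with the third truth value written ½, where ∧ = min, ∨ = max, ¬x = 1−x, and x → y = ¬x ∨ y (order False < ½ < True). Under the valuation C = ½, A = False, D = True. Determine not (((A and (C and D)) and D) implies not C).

False

C and D = ½ and True = ½
A and (C and D) = False and ½ = False
(A and (C and D)) and D = False and True = False
not C = not ½ = ½
((A and (C and D)) and D) implies not C = False implies ½ = True  [not False or ½]
not (((A and (C and D)) and D) implies not C) = not True = False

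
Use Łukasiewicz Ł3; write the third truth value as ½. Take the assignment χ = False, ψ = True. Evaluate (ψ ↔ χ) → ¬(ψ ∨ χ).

ψ ↔ χ = True ↔ False = False
ψ ∨ χ = True ∨ False = True
¬(ψ ∨ χ) = ¬True = False
(ψ ↔ χ) → ¬(ψ ∨ χ) = False → False = True

True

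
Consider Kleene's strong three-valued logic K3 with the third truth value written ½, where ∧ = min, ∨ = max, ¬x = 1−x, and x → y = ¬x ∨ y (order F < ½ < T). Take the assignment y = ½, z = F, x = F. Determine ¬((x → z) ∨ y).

x → z = F → F = T
(x → z) ∨ y = T ∨ ½ = T
¬((x → z) ∨ y) = ¬T = F

F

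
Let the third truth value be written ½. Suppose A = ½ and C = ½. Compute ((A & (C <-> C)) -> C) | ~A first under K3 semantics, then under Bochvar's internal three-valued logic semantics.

In K3: C <-> C = ½ <-> ½ = ½
A & (C <-> C) = ½ & ½ = ½
(A & (C <-> C)) -> C = ½ -> ½ = ½  [~½ | ½]
~A = ~½ = ½
((A & (C <-> C)) -> C) | ~A = ½ | ½ = ½
In Bochvar's internal three-valued logic: C <-> C = ½ <-> ½ = ½
A & (C <-> C) = ½ & ½ = ½
(A & (C <-> C)) -> C = ½ -> ½ = ½  [any arg is the third value ⇒ result is the third value]
~A = ~½ = ½
((A & (C <-> C)) -> C) | ~A = ½ | ½ = ½

½; ½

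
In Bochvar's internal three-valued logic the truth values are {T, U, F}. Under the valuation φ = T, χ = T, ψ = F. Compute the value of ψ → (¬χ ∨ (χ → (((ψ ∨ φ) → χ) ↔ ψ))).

¬χ = ¬T = F
ψ ∨ φ = F ∨ T = T
(ψ ∨ φ) → χ = T → T = T
((ψ ∨ φ) → χ) ↔ ψ = T ↔ F = F
χ → (((ψ ∨ φ) → χ) ↔ ψ) = T → F = F
¬χ ∨ (χ → (((ψ ∨ φ) → χ) ↔ ψ)) = F ∨ F = F
ψ → (¬χ ∨ (χ → (((ψ ∨ φ) → χ) ↔ ψ))) = F → F = T

T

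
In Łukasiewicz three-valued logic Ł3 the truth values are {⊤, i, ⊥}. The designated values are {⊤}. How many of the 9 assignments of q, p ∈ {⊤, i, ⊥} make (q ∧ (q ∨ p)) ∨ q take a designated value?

Designated under: (q=⊤, p=⊤); (q=⊤, p=i); (q=⊤, p=⊥).

3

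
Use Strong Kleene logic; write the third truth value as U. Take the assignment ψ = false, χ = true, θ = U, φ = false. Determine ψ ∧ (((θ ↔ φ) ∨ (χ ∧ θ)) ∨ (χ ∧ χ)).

false

θ ↔ φ = U ↔ false = U
χ ∧ θ = true ∧ U = U
(θ ↔ φ) ∨ (χ ∧ θ) = U ∨ U = U
χ ∧ χ = true ∧ true = true
((θ ↔ φ) ∨ (χ ∧ θ)) ∨ (χ ∧ χ) = U ∨ true = true
ψ ∧ (((θ ↔ φ) ∨ (χ ∧ θ)) ∨ (χ ∧ χ)) = false ∧ true = false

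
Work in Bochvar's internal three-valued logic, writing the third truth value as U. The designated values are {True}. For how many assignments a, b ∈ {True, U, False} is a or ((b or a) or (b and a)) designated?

3

Designated under: (a=True, b=True); (a=True, b=False); (a=False, b=True).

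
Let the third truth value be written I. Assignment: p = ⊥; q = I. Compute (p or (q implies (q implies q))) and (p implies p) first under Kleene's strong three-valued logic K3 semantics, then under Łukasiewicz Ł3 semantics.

In Kleene's strong three-valued logic K3: q implies q = I implies I = I  [not I or I]
q implies (q implies q) = I implies I = I
p or (q implies (q implies q)) = ⊥ or I = I
p implies p = ⊥ implies ⊥ = ⊤
(p or (q implies (q implies q))) and (p implies p) = I and ⊤ = I
In Łukasiewicz Ł3: q implies q = I implies I = ⊤
q implies (q implies q) = I implies ⊤ = ⊤
p or (q implies (q implies q)) = ⊥ or ⊤ = ⊤
p implies p = ⊥ implies ⊥ = ⊤
(p or (q implies (q implies q))) and (p implies p) = ⊤ and ⊤ = ⊤
They differ because Kleene's strong three-valued logic K3 and Łukasiewicz Ł3 treat I differently under implication.

I; ⊤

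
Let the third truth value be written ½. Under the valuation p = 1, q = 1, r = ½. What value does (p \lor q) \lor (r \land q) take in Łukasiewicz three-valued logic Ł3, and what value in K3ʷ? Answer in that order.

1; ½

In Łukasiewicz three-valued logic Ł3: p \lor q = 1 \lor 1 = 1
r \land q = ½ \land 1 = ½
(p \lor q) \lor (r \land q) = 1 \lor ½ = 1
In K3ʷ: p \lor q = 1 \lor 1 = 1
r \land q = ½ \land 1 = ½
(p \lor q) \lor (r \land q) = 1 \lor ½ = ½
They differ because Łukasiewicz three-valued logic Ł3 and K3ʷ treat ½ differently under the binary connectives.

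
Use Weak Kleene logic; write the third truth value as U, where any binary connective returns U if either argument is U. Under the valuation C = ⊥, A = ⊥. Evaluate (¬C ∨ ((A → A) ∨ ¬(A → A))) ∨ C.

¬C = ¬⊥ = ⊤
A → A = ⊥ → ⊥ = ⊤
A → A = ⊥ → ⊥ = ⊤
¬(A → A) = ¬⊤ = ⊥
(A → A) ∨ ¬(A → A) = ⊤ ∨ ⊥ = ⊤
¬C ∨ ((A → A) ∨ ¬(A → A)) = ⊤ ∨ ⊤ = ⊤
(¬C ∨ ((A → A) ∨ ¬(A → A))) ∨ C = ⊤ ∨ ⊥ = ⊤

⊤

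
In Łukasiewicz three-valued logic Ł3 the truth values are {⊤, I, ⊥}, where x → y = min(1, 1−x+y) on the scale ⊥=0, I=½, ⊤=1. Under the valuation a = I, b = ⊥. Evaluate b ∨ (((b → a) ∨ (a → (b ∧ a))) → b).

b → a = ⊥ → I = ⊤  [min(1, 1−0+½)]
b ∧ a = ⊥ ∧ I = ⊥
a → (b ∧ a) = I → ⊥ = I
(b → a) ∨ (a → (b ∧ a)) = ⊤ ∨ I = ⊤
((b → a) ∨ (a → (b ∧ a))) → b = ⊤ → ⊥ = ⊥
b ∨ (((b → a) ∨ (a → (b ∧ a))) → b) = ⊥ ∨ ⊥ = ⊥

⊥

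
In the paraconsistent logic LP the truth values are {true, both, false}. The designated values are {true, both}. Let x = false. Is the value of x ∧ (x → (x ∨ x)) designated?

x ∨ x = false ∨ false = false
x → (x ∨ x) = false → false = true
x ∧ (x → (x ∨ x)) = false ∧ true = false
false ∉ {true, both}.

No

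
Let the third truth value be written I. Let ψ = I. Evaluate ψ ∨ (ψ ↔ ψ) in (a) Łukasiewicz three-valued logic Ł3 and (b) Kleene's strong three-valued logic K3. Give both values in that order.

true; I

In Łukasiewicz three-valued logic Ł3: ψ ↔ ψ = I ↔ I = true  [1 − |½−½|]
ψ ∨ (ψ ↔ ψ) = I ∨ true = true
In Kleene's strong three-valued logic K3: ψ ↔ ψ = I ↔ I = I
ψ ∨ (ψ ↔ ψ) = I ∨ I = I
They differ because Łukasiewicz three-valued logic Ł3 and Kleene's strong three-valued logic K3 treat I differently under implication.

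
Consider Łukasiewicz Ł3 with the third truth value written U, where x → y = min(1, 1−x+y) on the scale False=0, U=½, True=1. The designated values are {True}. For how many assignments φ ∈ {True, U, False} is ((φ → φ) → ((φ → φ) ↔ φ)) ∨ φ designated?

φ=True: True ✓
φ=U: U ·
φ=False: False ·

1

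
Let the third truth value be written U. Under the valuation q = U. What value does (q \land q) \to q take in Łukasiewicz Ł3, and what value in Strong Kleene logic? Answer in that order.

true; U

In Łukasiewicz Ł3: q \land q = U \land U = U
(q \land q) \to q = U \to U = true
In Strong Kleene logic: q \land q = U \land U = U
(q \land q) \to q = U \to U = U  [\lnot U \lor U]
They differ because Łukasiewicz Ł3 and Strong Kleene logic treat U differently under implication.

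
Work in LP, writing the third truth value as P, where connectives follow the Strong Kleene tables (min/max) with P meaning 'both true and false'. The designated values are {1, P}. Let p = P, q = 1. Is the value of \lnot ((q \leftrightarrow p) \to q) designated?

No

q \leftrightarrow p = 1 \leftrightarrow P = P
(q \leftrightarrow p) \to q = P \to 1 = 1  [\lnot P \lor 1]
\lnot ((q \leftrightarrow p) \to q) = \lnot 1 = 0
0 ∉ {1, P}.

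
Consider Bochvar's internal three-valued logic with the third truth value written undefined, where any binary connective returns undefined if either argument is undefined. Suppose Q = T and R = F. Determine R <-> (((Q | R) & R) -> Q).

Q | R = T | F = T
(Q | R) & R = T & F = F
((Q | R) & R) -> Q = F -> T = T
R <-> (((Q | R) & R) -> Q) = F <-> T = F

F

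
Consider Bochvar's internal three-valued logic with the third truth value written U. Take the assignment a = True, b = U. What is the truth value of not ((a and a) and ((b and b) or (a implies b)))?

U

a and a = True and True = True
b and b = U and U = U
a implies b = True implies U = U  [any arg is the third value ⇒ result is the third value]
(b and b) or (a implies b) = U or U = U
(a and a) and ((b and b) or (a implies b)) = True and U = U
not ((a and a) and ((b and b) or (a implies b))) = not U = U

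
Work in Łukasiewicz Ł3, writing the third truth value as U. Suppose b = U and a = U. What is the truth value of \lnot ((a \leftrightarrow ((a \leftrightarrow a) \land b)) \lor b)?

a \leftrightarrow a = U \leftrightarrow U = ⊤
(a \leftrightarrow a) \land b = ⊤ \land U = U
a \leftrightarrow ((a \leftrightarrow a) \land b) = U \leftrightarrow U = ⊤
(a \leftrightarrow ((a \leftrightarrow a) \land b)) \lor b = ⊤ \lor U = ⊤
\lnot ((a \leftrightarrow ((a \leftrightarrow a) \land b)) \lor b) = \lnot ⊤ = ⊥

⊥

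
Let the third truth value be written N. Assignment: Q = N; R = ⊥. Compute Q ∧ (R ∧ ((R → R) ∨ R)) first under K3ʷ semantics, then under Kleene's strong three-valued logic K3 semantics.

In K3ʷ: R → R = ⊥ → ⊥ = ⊤
(R → R) ∨ R = ⊤ ∨ ⊥ = ⊤
R ∧ ((R → R) ∨ R) = ⊥ ∧ ⊤ = ⊥
Q ∧ (R ∧ ((R → R) ∨ R)) = N ∧ ⊥ = N
In Kleene's strong three-valued logic K3: R → R = ⊥ → ⊥ = ⊤
(R → R) ∨ R = ⊤ ∨ ⊥ = ⊤
R ∧ ((R → R) ∨ R) = ⊥ ∧ ⊤ = ⊥
Q ∧ (R ∧ ((R → R) ∨ R)) = N ∧ ⊥ = ⊥
They differ because K3ʷ and Kleene's strong three-valued logic K3 treat N differently under the binary connectives.

N; ⊥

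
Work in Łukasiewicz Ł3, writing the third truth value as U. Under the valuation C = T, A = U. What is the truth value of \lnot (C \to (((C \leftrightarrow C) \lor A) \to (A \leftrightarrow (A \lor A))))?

F

C \leftrightarrow C = T \leftrightarrow T = T
(C \leftrightarrow C) \lor A = T \lor U = T
A \lor A = U \lor U = U
A \leftrightarrow (A \lor A) = U \leftrightarrow U = T  [1 − |½−½|]
((C \leftrightarrow C) \lor A) \to (A \leftrightarrow (A \lor A)) = T \to T = T
C \to (((C \leftrightarrow C) \lor A) \to (A \leftrightarrow (A \lor A))) = T \to T = T
\lnot (C \to (((C \leftrightarrow C) \lor A) \to (A \leftrightarrow (A \lor A)))) = \lnot T = F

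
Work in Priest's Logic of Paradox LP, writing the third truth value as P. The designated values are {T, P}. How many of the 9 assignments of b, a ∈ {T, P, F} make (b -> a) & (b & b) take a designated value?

5

Of the 9 assignments, 5 give a value in {T, P}.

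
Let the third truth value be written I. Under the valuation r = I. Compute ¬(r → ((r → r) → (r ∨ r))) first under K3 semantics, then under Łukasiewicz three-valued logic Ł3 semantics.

I; False

In K3: r → r = I → I = I  [¬I ∨ I]
r ∨ r = I ∨ I = I
(r → r) → (r ∨ r) = I → I = I
r → ((r → r) → (r ∨ r)) = I → I = I
¬(r → ((r → r) → (r ∨ r))) = ¬I = I
In Łukasiewicz three-valued logic Ł3: r → r = I → I = True  [min(1, 1−½+½)]
r ∨ r = I ∨ I = I
(r → r) → (r ∨ r) = True → I = I
r → ((r → r) → (r ∨ r)) = I → I = True
¬(r → ((r → r) → (r ∨ r))) = ¬True = False
They differ because K3 and Łukasiewicz three-valued logic Ł3 treat I differently under implication.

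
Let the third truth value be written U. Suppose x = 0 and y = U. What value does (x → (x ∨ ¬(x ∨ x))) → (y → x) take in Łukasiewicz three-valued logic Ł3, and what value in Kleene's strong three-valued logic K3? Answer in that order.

In Łukasiewicz three-valued logic Ł3: x ∨ x = 0 ∨ 0 = 0
¬(x ∨ x) = ¬0 = 1
x ∨ ¬(x ∨ x) = 0 ∨ 1 = 1
x → (x ∨ ¬(x ∨ x)) = 0 → 1 = 1
y → x = U → 0 = U  [min(1, 1−½+0)]
(x → (x ∨ ¬(x ∨ x))) → (y → x) = 1 → U = U
In Kleene's strong three-valued logic K3: x ∨ x = 0 ∨ 0 = 0
¬(x ∨ x) = ¬0 = 1
x ∨ ¬(x ∨ x) = 0 ∨ 1 = 1
x → (x ∨ ¬(x ∨ x)) = 0 → 1 = 1
y → x = U → 0 = U  [¬U ∨ 0]
(x → (x ∨ ¬(x ∨ x))) → (y → x) = 1 → U = U

U; U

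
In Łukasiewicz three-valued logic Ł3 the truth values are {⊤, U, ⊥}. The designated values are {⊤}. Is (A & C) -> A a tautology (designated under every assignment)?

Yes

Every assignment of A, C over {⊤, U, ⊥} gives a value in {⊤}.
In particular, with A=U, C=U: (A & C) -> A = ⊤.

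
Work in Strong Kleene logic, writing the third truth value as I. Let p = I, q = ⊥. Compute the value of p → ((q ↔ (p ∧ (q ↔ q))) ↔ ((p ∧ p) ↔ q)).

q ↔ q = ⊥ ↔ ⊥ = ⊤
p ∧ (q ↔ q) = I ∧ ⊤ = I
q ↔ (p ∧ (q ↔ q)) = ⊥ ↔ I = I
p ∧ p = I ∧ I = I
(p ∧ p) ↔ q = I ↔ ⊥ = I
(q ↔ (p ∧ (q ↔ q))) ↔ ((p ∧ p) ↔ q) = I ↔ I = I
p → ((q ↔ (p ∧ (q ↔ q))) ↔ ((p ∧ p) ↔ q)) = I → I = I

I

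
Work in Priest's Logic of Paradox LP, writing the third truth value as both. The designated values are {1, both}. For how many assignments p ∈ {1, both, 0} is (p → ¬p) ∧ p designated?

1

p=1: 0 ·
p=both: both ✓
p=0: 0 ·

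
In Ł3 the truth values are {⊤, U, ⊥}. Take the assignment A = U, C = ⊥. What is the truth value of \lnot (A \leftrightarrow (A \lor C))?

⊥

A \lor C = U \lor ⊥ = U
A \leftrightarrow (A \lor C) = U \leftrightarrow U = ⊤  [1 − |½−½|]
\lnot (A \leftrightarrow (A \lor C)) = \lnot ⊤ = ⊥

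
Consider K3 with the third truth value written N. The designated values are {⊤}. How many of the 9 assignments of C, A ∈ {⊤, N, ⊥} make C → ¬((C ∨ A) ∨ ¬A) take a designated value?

Designated under: (C=⊥, A=⊤); (C=⊥, A=N); (C=⊥, A=⊥).

3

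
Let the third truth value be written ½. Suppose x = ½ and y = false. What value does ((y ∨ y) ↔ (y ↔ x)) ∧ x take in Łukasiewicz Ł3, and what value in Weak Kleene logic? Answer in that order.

½; ½

In Łukasiewicz Ł3: y ∨ y = false ∨ false = false
y ↔ x = false ↔ ½ = ½
(y ∨ y) ↔ (y ↔ x) = false ↔ ½ = ½
((y ∨ y) ↔ (y ↔ x)) ∧ x = ½ ∧ ½ = ½
In Weak Kleene logic: y ∨ y = false ∨ false = false
y ↔ x = false ↔ ½ = ½
(y ∨ y) ↔ (y ↔ x) = false ↔ ½ = ½
((y ∨ y) ↔ (y ↔ x)) ∧ x = ½ ∧ ½ = ½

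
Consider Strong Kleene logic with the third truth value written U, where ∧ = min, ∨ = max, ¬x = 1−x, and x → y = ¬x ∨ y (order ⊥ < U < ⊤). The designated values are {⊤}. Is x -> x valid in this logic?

No

Countermodel: x=U gives U, which is not designated.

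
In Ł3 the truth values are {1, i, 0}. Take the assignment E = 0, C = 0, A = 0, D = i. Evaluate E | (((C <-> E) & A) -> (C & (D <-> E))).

1

C <-> E = 0 <-> 0 = 1
(C <-> E) & A = 1 & 0 = 0
D <-> E = i <-> 0 = i
C & (D <-> E) = 0 & i = 0
((C <-> E) & A) -> (C & (D <-> E)) = 0 -> 0 = 1
E | (((C <-> E) & A) -> (C & (D <-> E))) = 0 | 1 = 1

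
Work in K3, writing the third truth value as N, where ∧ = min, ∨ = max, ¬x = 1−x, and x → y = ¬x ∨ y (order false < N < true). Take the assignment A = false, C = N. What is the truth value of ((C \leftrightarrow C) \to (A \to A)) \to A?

false

C \leftrightarrow C = N \leftrightarrow N = N
A \to A = false \to false = true
(C \leftrightarrow C) \to (A \to A) = N \to true = true  [\lnot N \lor true]
((C \leftrightarrow C) \to (A \to A)) \to A = true \to false = false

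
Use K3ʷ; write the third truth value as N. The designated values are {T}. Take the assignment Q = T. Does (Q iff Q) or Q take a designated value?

Yes

Q iff Q = T iff T = T
(Q iff Q) or Q = T or T = T
T ∈ {T}.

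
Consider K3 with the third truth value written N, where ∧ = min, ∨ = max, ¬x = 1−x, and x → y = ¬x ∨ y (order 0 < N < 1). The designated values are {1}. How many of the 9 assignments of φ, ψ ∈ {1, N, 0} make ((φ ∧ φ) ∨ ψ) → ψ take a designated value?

4

Designated under: (φ=1, ψ=1); (φ=N, ψ=1); (φ=0, ψ=1); (φ=0, ψ=0).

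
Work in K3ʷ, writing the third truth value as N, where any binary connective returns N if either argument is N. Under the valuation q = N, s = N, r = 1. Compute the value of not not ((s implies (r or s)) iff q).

N

r or s = 1 or N = N
s implies (r or s) = N implies N = N  [any arg is the third value ⇒ result is the third value]
(s implies (r or s)) iff q = N iff N = N
not ((s implies (r or s)) iff q) = not N = N
not not ((s implies (r or s)) iff q) = not N = N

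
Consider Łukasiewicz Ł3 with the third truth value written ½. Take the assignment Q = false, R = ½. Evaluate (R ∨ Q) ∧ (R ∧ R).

½

R ∨ Q = ½ ∨ false = ½
R ∧ R = ½ ∧ ½ = ½
(R ∨ Q) ∧ (R ∧ R) = ½ ∧ ½ = ½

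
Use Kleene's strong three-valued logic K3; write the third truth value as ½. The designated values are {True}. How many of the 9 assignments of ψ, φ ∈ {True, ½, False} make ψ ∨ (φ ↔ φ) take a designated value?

Of the 9 assignments, 7 give a value in {True}.

7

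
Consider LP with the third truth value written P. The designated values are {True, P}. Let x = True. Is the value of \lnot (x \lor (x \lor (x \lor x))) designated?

No

x \lor x = True \lor True = True
x \lor (x \lor x) = True \lor True = True
x \lor (x \lor (x \lor x)) = True \lor True = True
\lnot (x \lor (x \lor (x \lor x))) = \lnot True = False
False ∉ {True, P}.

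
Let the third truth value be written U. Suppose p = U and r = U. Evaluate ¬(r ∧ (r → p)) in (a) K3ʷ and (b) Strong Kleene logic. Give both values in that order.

U; U

In K3ʷ: r → p = U → U = U  [any arg is the third value ⇒ result is the third value]
r ∧ (r → p) = U ∧ U = U
¬(r ∧ (r → p)) = ¬U = U
In Strong Kleene logic: r → p = U → U = U  [¬U ∨ U]
r ∧ (r → p) = U ∧ U = U
¬(r ∧ (r → p)) = ¬U = U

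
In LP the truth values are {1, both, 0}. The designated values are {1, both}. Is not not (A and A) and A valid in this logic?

No

Countermodel: A=0 gives 0, which is not designated.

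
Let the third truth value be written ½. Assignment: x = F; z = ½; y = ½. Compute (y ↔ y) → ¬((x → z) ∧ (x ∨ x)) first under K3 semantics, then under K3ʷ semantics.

In K3: y ↔ y = ½ ↔ ½ = ½
x → z = F → ½ = T  [¬F ∨ ½]
x ∨ x = F ∨ F = F
(x → z) ∧ (x ∨ x) = T ∧ F = F
¬((x → z) ∧ (x ∨ x)) = ¬F = T
(y ↔ y) → ¬((x → z) ∧ (x ∨ x)) = ½ → T = T
In K3ʷ: y ↔ y = ½ ↔ ½ = ½
x → z = F → ½ = ½  [any arg is the third value ⇒ result is the third value]
x ∨ x = F ∨ F = F
(x → z) ∧ (x ∨ x) = ½ ∧ F = ½
¬((x → z) ∧ (x ∨ x)) = ¬½ = ½
(y ↔ y) → ¬((x → z) ∧ (x ∨ x)) = ½ → ½ = ½
They differ because K3 and K3ʷ treat ½ differently under the binary connectives.

T; ½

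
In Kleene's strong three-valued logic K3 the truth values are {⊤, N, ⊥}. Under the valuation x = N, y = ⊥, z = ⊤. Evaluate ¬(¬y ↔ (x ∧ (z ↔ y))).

¬y = ¬⊥ = ⊤
z ↔ y = ⊤ ↔ ⊥ = ⊥
x ∧ (z ↔ y) = N ∧ ⊥ = ⊥
¬y ↔ (x ∧ (z ↔ y)) = ⊤ ↔ ⊥ = ⊥
¬(¬y ↔ (x ∧ (z ↔ y))) = ¬⊥ = ⊤

⊤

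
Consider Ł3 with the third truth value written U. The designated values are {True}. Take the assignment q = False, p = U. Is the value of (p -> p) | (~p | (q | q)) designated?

p -> p = U -> U = True  [min(1, 1−½+½)]
~p = ~U = U
q | q = False | False = False
~p | (q | q) = U | False = U
(p -> p) | (~p | (q | q)) = True | U = True
True ∈ {True}.

Yes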